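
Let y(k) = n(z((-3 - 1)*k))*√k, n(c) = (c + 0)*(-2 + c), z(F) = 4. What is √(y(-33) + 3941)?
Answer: √(3941 + 8*I*√33) ≈ 62.778 + 0.366*I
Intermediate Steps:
n(c) = c*(-2 + c)
y(k) = 8*√k (y(k) = (4*(-2 + 4))*√k = (4*2)*√k = 8*√k)
√(y(-33) + 3941) = √(8*√(-33) + 3941) = √(8*(I*√33) + 3941) = √(8*I*√33 + 3941) = √(3941 + 8*I*√33)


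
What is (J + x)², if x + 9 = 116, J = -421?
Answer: 98596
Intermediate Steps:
x = 107 (x = -9 + 116 = 107)
(J + x)² = (-421 + 107)² = (-314)² = 98596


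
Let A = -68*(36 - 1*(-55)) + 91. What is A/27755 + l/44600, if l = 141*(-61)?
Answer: -1122301/2720600 ≈ -0.41252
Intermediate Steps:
A = -6097 (A = -68*(36 + 55) + 91 = -68*91 + 91 = -6188 + 91 = -6097)
l = -8601
A/27755 + l/44600 = -6097/27755 - 8601/44600 = -6097*1/27755 - 8601*1/44600 = -67/305 - 8601/44600 = -1122301/2720600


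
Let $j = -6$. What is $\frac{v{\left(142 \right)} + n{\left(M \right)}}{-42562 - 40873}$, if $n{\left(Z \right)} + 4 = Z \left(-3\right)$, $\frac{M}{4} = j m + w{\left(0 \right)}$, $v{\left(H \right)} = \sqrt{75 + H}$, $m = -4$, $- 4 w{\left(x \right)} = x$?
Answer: $\frac{292}{83435} - \frac{\sqrt{217}}{83435} \approx 0.0033232$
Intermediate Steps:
$w{\left(x \right)} = - \frac{x}{4}$
$M = 96$ ($M = 4 \left(\left(-6\right) \left(-4\right) - 0\right) = 4 \left(24 + 0\right) = 4 \cdot 24 = 96$)
$n{\left(Z \right)} = -4 - 3 Z$ ($n{\left(Z \right)} = -4 + Z \left(-3\right) = -4 - 3 Z$)
$\frac{v{\left(142 \right)} + n{\left(M \right)}}{-42562 - 40873} = \frac{\sqrt{75 + 142} - 292}{-42562 - 40873} = \frac{\sqrt{217} - 292}{-83435} = \left(\sqrt{217} - 292\right) \left(- \frac{1}{83435}\right) = \left(-292 + \sqrt{217}\right) \left(- \frac{1}{83435}\right) = \frac{292}{83435} - \frac{\sqrt{217}}{83435}$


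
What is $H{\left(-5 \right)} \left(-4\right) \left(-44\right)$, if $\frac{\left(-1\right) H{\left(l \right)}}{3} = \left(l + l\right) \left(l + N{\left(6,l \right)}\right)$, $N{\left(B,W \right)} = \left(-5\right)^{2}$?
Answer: $105600$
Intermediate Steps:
$N{\left(B,W \right)} = 25$
$H{\left(l \right)} = - 6 l \left(25 + l\right)$ ($H{\left(l \right)} = - 3 \left(l + l\right) \left(l + 25\right) = - 3 \cdot 2 l \left(25 + l\right) = - 6 l \left(25 + l\right)$)
$H{\left(-5 \right)} \left(-4\right) \left(-44\right) = \left(-6\right) \left(-5\right) \left(25 - 5\right) \left(-4\right) \left(-44\right) = \left(-6\right) \left(-5\right) 20 \left(-4\right) \left(-44\right) = 600 \left(-4\right) \left(-44\right) = \left(-2400\right) \left(-44\right) = 105600$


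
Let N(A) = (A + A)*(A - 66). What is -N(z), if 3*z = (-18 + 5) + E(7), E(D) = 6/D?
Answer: -250070/441 ≈ -567.05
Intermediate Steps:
z = -85/21 (z = ((-18 + 5) + 6/7)/3 = (-13 + 6*(⅐))/3 = (-13 + 6/7)/3 = (⅓)*(-85/7) = -85/21 ≈ -4.0476)
N(A) = 2*A*(-66 + A) (N(A) = (2*A)*(-66 + A) = 2*A*(-66 + A))
-N(z) = -2*(-85)*(-66 - 85/21)/21 = -2*(-85)*(-1471)/(21*21) = -1*250070/441 = -250070/441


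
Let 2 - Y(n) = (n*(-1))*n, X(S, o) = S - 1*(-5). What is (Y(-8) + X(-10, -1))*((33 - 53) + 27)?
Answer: 427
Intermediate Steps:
X(S, o) = 5 + S (X(S, o) = S + 5 = 5 + S)
Y(n) = 2 + n² (Y(n) = 2 - n*(-1)*n = 2 - (-n)*n = 2 - (-1)*n² = 2 + n²)
(Y(-8) + X(-10, -1))*((33 - 53) + 27) = ((2 + (-8)²) + (5 - 10))*((33 - 53) + 27) = ((2 + 64) - 5)*(-20 + 27) = (66 - 5)*7 = 61*7 = 427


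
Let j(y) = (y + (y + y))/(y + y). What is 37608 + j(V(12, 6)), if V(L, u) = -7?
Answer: 75219/2 ≈ 37610.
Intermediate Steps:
j(y) = 3/2 (j(y) = (y + 2*y)/((2*y)) = (3*y)*(1/(2*y)) = 3/2)
37608 + j(V(12, 6)) = 37608 + 3/2 = 75219/2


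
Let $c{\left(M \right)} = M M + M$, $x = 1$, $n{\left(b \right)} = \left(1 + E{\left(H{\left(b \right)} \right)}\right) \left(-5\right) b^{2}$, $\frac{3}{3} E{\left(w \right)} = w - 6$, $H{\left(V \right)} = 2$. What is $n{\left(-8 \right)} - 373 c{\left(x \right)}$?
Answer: $214$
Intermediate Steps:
$E{\left(w \right)} = -6 + w$ ($E{\left(w \right)} = w - 6 = -6 + w$)
$n{\left(b \right)} = 15 b^{2}$ ($n{\left(b \right)} = \left(1 + \left(-6 + 2\right)\right) \left(-5\right) b^{2} = \left(1 - 4\right) \left(-5\right) b^{2} = \left(-3\right) \left(-5\right) b^{2} = 15 b^{2}$)
$c{\left(M \right)} = M + M^{2}$ ($c{\left(M \right)} = M^{2} + M = M + M^{2}$)
$n{\left(-8 \right)} - 373 c{\left(x \right)} = 15 \left(-8\right)^{2} - 373 \cdot 1 \left(1 + 1\right) = 15 \cdot 64 - 373 \cdot 1 \cdot 2 = 960 - 746 = 214$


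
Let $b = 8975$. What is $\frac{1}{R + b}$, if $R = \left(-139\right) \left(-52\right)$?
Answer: $\frac{1}{16203} \approx 6.1717 \cdot 10^{-5}$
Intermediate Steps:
$R = 7228$
$\frac{1}{R + b} = \frac{1}{7228 + 8975} = \frac{1}{16203}$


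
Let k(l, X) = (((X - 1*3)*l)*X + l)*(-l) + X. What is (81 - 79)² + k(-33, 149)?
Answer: -23691042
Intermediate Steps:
k(l, X) = X - l*(l + X*l*(-3 + X)) (k(l, X) = (((X - 3)*l)*X + l)*(-l) + X = (((-3 + X)*l)*X + l)*(-l) + X = ((l*(-3 + X))*X + l)*(-l) + X = (X*l*(-3 + X) + l)*(-l) + X = (l + X*l*(-3 + X))*(-l) + X = -l*(l + X*l*(-3 + X)) + X = X - l*(l + X*l*(-3 + X)))
(81 - 79)² + k(-33, 149) = (81 - 79)² + (149 - 1*(-33)² - 1*149²*(-33)² + 3*149*(-33)²) = 2² + (149 - 1*1089 - 1*22201*1089 + 3*149*1089) = 4 + (149 - 1089 - 24176889 + 486783) = 4 - 23691046 = -23691042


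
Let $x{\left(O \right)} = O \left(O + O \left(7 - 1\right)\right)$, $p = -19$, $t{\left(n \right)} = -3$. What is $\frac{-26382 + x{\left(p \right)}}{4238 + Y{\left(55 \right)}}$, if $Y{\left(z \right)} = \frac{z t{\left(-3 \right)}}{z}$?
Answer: $- \frac{4771}{847} \approx -5.6328$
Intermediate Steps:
$Y{\left(z \right)} = -3$ ($Y{\left(z \right)} = \frac{z \left(-3\right)}{z} = \frac{\left(-3\right) z}{z} = -3$)
$x{\left(O \right)} = 7 O^{2}$ ($x{\left(O \right)} = O \left(O + O 6\right) = O \left(O + 6 O\right) = O 7 O = 7 O^{2}$)
$\frac{-26382 + x{\left(p \right)}}{4238 + Y{\left(55 \right)}} = \frac{-26382 + 7 \left(-19\right)^{2}}{4238 - 3} = \frac{-26382 + 7 \cdot 361}{4235} = \left(-26382 + 2527\right) \frac{1}{4235} = \left(-23855\right) \frac{1}{4235} = - \frac{4771}{847}$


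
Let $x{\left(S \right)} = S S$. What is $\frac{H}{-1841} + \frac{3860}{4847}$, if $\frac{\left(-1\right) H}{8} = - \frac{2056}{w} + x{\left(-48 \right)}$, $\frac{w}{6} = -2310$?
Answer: $\frac{334205889124}{30919328055} \approx 10.809$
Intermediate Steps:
$w = -13860$ ($w = 6 \left(-2310\right) = -13860$)
$x{\left(S \right)} = S^{2}$
$H = - \frac{63870992}{3465}$ ($H = - 8 \left(- \frac{2056}{-13860} + \left(-48\right)^{2}\right) = - 8 \left(\left(-2056\right) \left(- \frac{1}{13860}\right) + 2304\right) = - 8 \left(\frac{514}{3465} + 2304\right) = \left(-8\right) \frac{7983874}{3465} = - \frac{63870992}{3465} \approx -18433.0$)
$\frac{H}{-1841} + \frac{3860}{4847} = - \frac{63870992}{3465 \left(-1841\right)} + \frac{3860}{4847} = \left(- \frac{63870992}{3465}\right) \left(- \frac{1}{1841}\right) + 3860 \cdot \frac{1}{4847} = \frac{63870992}{6379065} + \frac{3860}{4847} = \frac{334205889124}{30919328055}$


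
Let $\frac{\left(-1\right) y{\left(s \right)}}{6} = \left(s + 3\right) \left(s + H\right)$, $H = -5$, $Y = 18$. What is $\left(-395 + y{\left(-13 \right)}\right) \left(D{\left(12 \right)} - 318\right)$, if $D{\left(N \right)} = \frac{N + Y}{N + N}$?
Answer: $\frac{1868825}{4} \approx 4.6721 \cdot 10^{5}$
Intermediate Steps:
$D{\left(N \right)} = \frac{18 + N}{2 N}$ ($D{\left(N \right)} = \frac{N + 18}{N + N} = \frac{18 + N}{2 N}$)
$y{\left(s \right)} = - 6 \left(-5 + s\right) \left(3 + s\right)$ ($y{\left(s \right)} = - 6 \left(s + 3\right) \left(s - 5\right) = - 6 \left(3 + s\right) \left(-5 + s\right) = - 6 \left(-5 + s\right) \left(3 + s\right)$)
$\left(-395 + y{\left(-13 \right)}\right) \left(D{\left(12 \right)} - 318\right) = \left(-395 + \left(90 - 6 \left(-13\right)^{2} + 12 \left(-13\right)\right)\right) \left(\frac{18 + 12}{2 \cdot 12} - 318\right) = \left(-395 - 1080\right) \left(\frac{1}{2} \cdot \frac{1}{12} \cdot 30 - 318\right) = \left(-395 - 1080\right) \left(\frac{5}{4} - 318\right) = \left(-395 - 1080\right) \left(- \frac{1267}{4}\right) = \left(-1475\right) \left(- \frac{1267}{4}\right) = \frac{1868825}{4}$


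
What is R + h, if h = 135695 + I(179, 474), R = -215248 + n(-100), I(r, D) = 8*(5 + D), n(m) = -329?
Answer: -76050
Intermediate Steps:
I(r, D) = 40 + 8*D
R = -215577 (R = -215248 - 329 = -215577)
h = 139527 (h = 135695 + (40 + 8*474) = 135695 + (40 + 3792) = 135695 + 3832 = 139527)
R + h = -215577 + 139527 = -76050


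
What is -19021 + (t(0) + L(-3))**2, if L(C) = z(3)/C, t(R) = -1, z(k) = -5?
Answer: -171185/9 ≈ -19021.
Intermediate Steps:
L(C) = -5/C
-19021 + (t(0) + L(-3))**2 = -19021 + (-1 - 5/(-3))**2 = -19021 + (-1 - 5*(-1/3))**2 = -19021 + (-1 + 5/3)**2 = -19021 + (2/3)**2 = -19021 + 4/9 = -171185/9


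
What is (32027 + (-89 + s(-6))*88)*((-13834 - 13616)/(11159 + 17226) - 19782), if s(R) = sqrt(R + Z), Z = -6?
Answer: -2717289737280/5677 - 19766191104*I*sqrt(3)/5677 ≈ -4.7865e+8 - 6.0307e+6*I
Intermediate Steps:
s(R) = sqrt(-6 + R) (s(R) = sqrt(R - 6) = sqrt(-6 + R))
(32027 + (-89 + s(-6))*88)*((-13834 - 13616)/(11159 + 17226) - 19782) = (32027 + (-89 + sqrt(-6 - 6))*88)*((-13834 - 13616)/(11159 + 17226) - 19782) = (32027 + (-89 + sqrt(-12))*88)*(-27450/28385 - 19782) = (32027 + (-89 + 2*I*sqrt(3))*88)*(-27450*1/28385 - 19782) = (32027 + (-7832 + 176*I*sqrt(3)))*(-5490/5677 - 19782) = (24195 + 176*I*sqrt(3))*(-112307904/5677) = -2717289737280/5677 - 19766191104*I*sqrt(3)/5677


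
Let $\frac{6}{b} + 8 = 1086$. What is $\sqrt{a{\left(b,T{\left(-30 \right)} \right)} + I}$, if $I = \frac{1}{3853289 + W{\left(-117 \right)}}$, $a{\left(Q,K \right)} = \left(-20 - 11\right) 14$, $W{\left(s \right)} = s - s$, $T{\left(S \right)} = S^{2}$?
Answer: $\frac{5 i \sqrt{257758434846033}}{3853289} \approx 20.833 i$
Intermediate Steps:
$b = \frac{3}{539}$ ($b = \frac{6}{-8 + 1086} = \frac{6}{1078} = 6 \cdot \frac{1}{1078} = \frac{3}{539} \approx 0.0055659$)
$W{\left(s \right)} = 0$
$a{\left(Q,K \right)} = -434$ ($a{\left(Q,K \right)} = \left(-31\right) 14 = -434$)
$I = \frac{1}{3853289}$ ($I = \frac{1}{3853289 + 0} = \frac{1}{3853289} \approx 2.5952 \cdot 10^{-7}$)
$\sqrt{a{\left(b,T{\left(-30 \right)} \right)} + I} = \sqrt{-434 + \frac{1}{3853289}} = \sqrt{- \frac{1672327425}{3853289}} = \frac{5 i \sqrt{257758434846033}}{3853289}$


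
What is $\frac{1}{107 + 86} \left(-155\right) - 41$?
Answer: $- \frac{8068}{193} \approx -41.803$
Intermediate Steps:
$\frac{1}{107 + 86} \left(-155\right) - 41 = \frac{1}{193} \left(-155\right) - 41 = - \frac{155}{193} - 41 = - \frac{8068}{193}$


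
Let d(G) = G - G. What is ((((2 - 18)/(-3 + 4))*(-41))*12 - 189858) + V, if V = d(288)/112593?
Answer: -181986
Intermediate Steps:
d(G) = 0
V = 0 (V = 0/112593 = 0*(1/112593) = 0)
((((2 - 18)/(-3 + 4))*(-41))*12 - 189858) + V = ((((2 - 18)/(-3 + 4))*(-41))*12 - 189858) + 0 = ((-16/1*(-41))*12 - 189858) + 0 = ((-16*1*(-41))*12 - 189858) + 0 = (-16*(-41)*12 - 189858) + 0 = (656*12 - 189858) + 0 = (7872 - 189858) + 0 = -181986 + 0 = -181986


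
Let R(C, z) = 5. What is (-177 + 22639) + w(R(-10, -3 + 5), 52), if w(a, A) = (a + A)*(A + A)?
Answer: 28390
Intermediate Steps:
w(a, A) = 2*A*(A + a) (w(a, A) = (A + a)*(2*A) = 2*A*(A + a))
(-177 + 22639) + w(R(-10, -3 + 5), 52) = (-177 + 22639) + 2*52*(52 + 5) = 22462 + 2*52*57 = 22462 + 5928 = 28390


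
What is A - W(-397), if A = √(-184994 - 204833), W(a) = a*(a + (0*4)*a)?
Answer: -157609 + I*√389827 ≈ -1.5761e+5 + 624.36*I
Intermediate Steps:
W(a) = a² (W(a) = a*(a + 0*a) = a*(a + 0) = a*a = a²)
A = I*√389827 (A = √(-389827) = I*√389827 ≈ 624.36*I)
A - W(-397) = I*√389827 - 1*(-397)² = I*√389827 - 1*157609 = I*√389827 - 157609 = -157609 + I*√389827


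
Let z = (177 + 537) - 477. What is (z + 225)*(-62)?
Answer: -28644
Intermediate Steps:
z = 237 (z = 714 - 477 = 237)
(z + 225)*(-62) = (237 + 225)*(-62) = 462*(-62) = -28644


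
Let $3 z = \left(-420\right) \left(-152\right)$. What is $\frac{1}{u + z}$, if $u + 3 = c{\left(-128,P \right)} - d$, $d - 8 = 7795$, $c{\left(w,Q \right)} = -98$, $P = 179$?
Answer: $\frac{1}{13376} \approx 7.4761 \cdot 10^{-5}$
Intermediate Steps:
$d = 7803$ ($d = 8 + 7795 = 7803$)
$u = -7904$ ($u = -3 - 7901 = -7904$)
$z = 21280$ ($z = \frac{\left(-420\right) \left(-152\right)}{3} = \frac{1}{3} \cdot 63840 = 21280$)
$\frac{1}{u + z} = \frac{1}{-7904 + 21280} = \frac{1}{13376}$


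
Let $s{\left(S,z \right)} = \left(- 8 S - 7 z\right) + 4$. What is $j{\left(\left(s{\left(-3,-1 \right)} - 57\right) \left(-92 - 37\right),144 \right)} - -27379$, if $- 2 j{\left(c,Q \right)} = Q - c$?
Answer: $28726$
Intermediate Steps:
$s{\left(S,z \right)} = 4 - 8 S - 7 z$
$j{\left(c,Q \right)} = \frac{c}{2} - \frac{Q}{2}$ ($j{\left(c,Q \right)} = - \frac{Q - c}{2} = \frac{c}{2} - \frac{Q}{2}$)
$j{\left(\left(s{\left(-3,-1 \right)} - 57\right) \left(-92 - 37\right),144 \right)} - -27379 = \left(\frac{\left(\left(4 - -24 - -7\right) - 57\right) \left(-92 - 37\right)}{2} - 72\right) - -27379 = \left(\frac{\left(\left(4 + 24 + 7\right) - 57\right) \left(-129\right)}{2} - 72\right) + 27379 = \left(\frac{\left(35 - 57\right) \left(-129\right)}{2} - 72\right) + 27379 = \left(\frac{\left(-22\right) \left(-129\right)}{2} - 72\right) + 27379 = \left(\frac{1}{2} \cdot 2838 - 72\right) + 27379 = \left(1419 - 72\right) + 27379 = 1347 + 27379 = 28726$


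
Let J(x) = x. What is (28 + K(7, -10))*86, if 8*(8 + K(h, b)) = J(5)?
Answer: 7095/4 ≈ 1773.8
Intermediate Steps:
K(h, b) = -59/8 (K(h, b) = -8 + (1/8)*5 = -8 + 5/8 = -59/8)
(28 + K(7, -10))*86 = (28 - 59/8)*86 = (165/8)*86 = 7095/4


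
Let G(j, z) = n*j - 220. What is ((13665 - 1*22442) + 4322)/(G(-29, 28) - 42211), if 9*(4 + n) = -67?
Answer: 40095/378892 ≈ 0.10582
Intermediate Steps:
n = -103/9 (n = -4 + (⅑)*(-67) = -4 - 67/9 = -103/9 ≈ -11.444)
G(j, z) = -220 - 103*j/9 (G(j, z) = -103*j/9 - 220 = -220 - 103*j/9)
((13665 - 1*22442) + 4322)/(G(-29, 28) - 42211) = ((13665 - 1*22442) + 4322)/((-220 - 103/9*(-29)) - 42211) = ((13665 - 22442) + 4322)/((-220 + 2987/9) - 42211) = (-8777 + 4322)/(1007/9 - 42211) = -4455/(-378892/9) = -4455*(-9/378892) = 40095/378892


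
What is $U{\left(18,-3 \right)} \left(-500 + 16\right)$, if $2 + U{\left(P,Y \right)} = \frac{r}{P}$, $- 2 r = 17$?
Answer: $\frac{10769}{9} \approx 1196.6$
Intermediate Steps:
$r = - \frac{17}{2}$ ($r = \left(- \frac{1}{2}\right) 17 = - \frac{17}{2} \approx -8.5$)
$U{\left(P,Y \right)} = -2 - \frac{17}{2 P}$
$U{\left(18,-3 \right)} \left(-500 + 16\right) = \left(-2 - \frac{17}{2 \cdot 18}\right) \left(-500 + 16\right) = \left(-2 - \frac{17}{36}\right) \left(-484\right) = \left(- \frac{89}{36}\right) \left(-484\right) = \frac{10769}{9}$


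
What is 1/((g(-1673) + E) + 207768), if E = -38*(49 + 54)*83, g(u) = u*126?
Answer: -1/327892 ≈ -3.0498e-6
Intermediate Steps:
g(u) = 126*u
E = -324862 (E = -38*103*83 = -3914*83 = -324862)
1/((g(-1673) + E) + 207768) = 1/((126*(-1673) - 324862) + 207768) = 1/((-210798 - 324862) + 207768) = 1/(-535660 + 207768) = 1/(-327892) = -1/327892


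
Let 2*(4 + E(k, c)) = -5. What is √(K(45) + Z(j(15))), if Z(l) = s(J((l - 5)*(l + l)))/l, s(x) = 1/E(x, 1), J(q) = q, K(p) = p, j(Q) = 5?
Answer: √189995/65 ≈ 6.7059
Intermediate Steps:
E(k, c) = -13/2 (E(k, c) = -4 + (½)*(-5) = -4 - 5/2 = -13/2)
s(x) = -2/13 (s(x) = 1/(-13/2) = -2/13)
Z(l) = -2/(13*l)
√(K(45) + Z(j(15))) = √(45 - 2/13/5) = √(45 - 2/13*⅕) = √(45 - 2/65) = √(2923/65) = √189995/65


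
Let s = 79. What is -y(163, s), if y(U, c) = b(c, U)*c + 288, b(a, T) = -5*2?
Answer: 502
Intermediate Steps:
b(a, T) = -10
y(U, c) = 288 - 10*c (y(U, c) = -10*c + 288 = 288 - 10*c)
-y(163, s) = -(288 - 10*79) = -(288 - 790) = -1*(-502) = 502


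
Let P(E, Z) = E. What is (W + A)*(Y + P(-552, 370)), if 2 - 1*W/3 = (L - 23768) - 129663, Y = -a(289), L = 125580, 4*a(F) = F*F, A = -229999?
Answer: 3138538690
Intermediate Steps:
a(F) = F²/4 (a(F) = (F*F)/4 = F²/4)
Y = -83521/4 (Y = -289²/4 = -83521/4 ≈ -20880.)
W = 83559 (W = 6 - 3*((125580 - 23768) - 129663) = 6 - 3*(101812 - 129663) = 6 - 3*(-27851) = 6 + 83553 = 83559)
(W + A)*(Y + P(-552, 370)) = (83559 - 229999)*(-83521/4 - 552) = -146440*(-85729/4) = 3138538690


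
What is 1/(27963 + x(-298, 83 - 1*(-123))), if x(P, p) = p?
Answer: 1/28169 ≈ 3.5500e-5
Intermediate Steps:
1/(27963 + x(-298, 83 - 1*(-123))) = 1/(27963 + (83 - 1*(-123))) = 1/(27963 + (83 + 123)) = 1/(27963 + 206) = 1/28169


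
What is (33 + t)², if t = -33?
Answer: 0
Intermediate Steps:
(33 + t)² = (33 - 33)² = 0² = 0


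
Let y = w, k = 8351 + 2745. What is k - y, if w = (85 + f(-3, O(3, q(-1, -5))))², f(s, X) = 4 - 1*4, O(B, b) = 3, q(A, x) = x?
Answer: 3871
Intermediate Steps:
k = 11096
f(s, X) = 0 (f(s, X) = 4 - 4 = 0)
w = 7225 (w = (85 + 0)² = 85² = 7225)
y = 7225
k - y = 11096 - 1*7225 = 11096 - 7225 = 3871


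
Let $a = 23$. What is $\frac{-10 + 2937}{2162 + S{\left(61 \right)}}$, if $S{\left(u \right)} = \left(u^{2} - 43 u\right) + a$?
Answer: $\frac{2927}{3283} \approx 0.89156$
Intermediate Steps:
$S{\left(u \right)} = 23 + u^{2} - 43 u$ ($S{\left(u \right)} = \left(u^{2} - 43 u\right) + 23 = 23 + u^{2} - 43 u$)
$\frac{-10 + 2937}{2162 + S{\left(61 \right)}} = \frac{-10 + 2937}{2162 + \left(23 + 61^{2} - 2623\right)} = \frac{2927}{2162 + \left(23 + 3721 - 2623\right)} = \frac{2927}{2162 + 1121} = \frac{2927}{3283}$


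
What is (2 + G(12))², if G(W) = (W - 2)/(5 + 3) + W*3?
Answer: 24649/16 ≈ 1540.6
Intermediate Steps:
G(W) = -¼ + 25*W/8 (G(W) = (-2 + W)/8 + 3*W = (-2 + W)*(⅛) + 3*W = (-¼ + W/8) + 3*W = -¼ + 25*W/8)
(2 + G(12))² = (2 + (-¼ + (25/8)*12))² = (2 + (-¼ + 75/2))² = (2 + 149/4)² = (157/4)² = 24649/16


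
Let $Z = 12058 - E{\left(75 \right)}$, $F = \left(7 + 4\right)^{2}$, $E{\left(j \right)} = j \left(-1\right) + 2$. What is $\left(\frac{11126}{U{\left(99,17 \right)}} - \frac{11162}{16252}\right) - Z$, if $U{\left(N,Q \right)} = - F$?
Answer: $- \frac{12018842403}{983246} \approx -12224.0$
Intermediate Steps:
$E{\left(j \right)} = 2 - j$ ($E{\left(j \right)} = - j + 2 = 2 - j$)
$F = 121$ ($F = 11^{2} = 121$)
$U{\left(N,Q \right)} = -121$ ($U{\left(N,Q \right)} = \left(-1\right) 121 = -121$)
$Z = 12131$ ($Z = 12058 - \left(2 - 75\right) = 12058 - -73 = 12058 + 73 = 12131$)
$\left(\frac{11126}{U{\left(99,17 \right)}} - \frac{11162}{16252}\right) - Z = \left(\frac{11126}{-121} - \frac{11162}{16252}\right) - 12131 = \left(11126 \left(- \frac{1}{121}\right) - \frac{5581}{8126}\right) - 12131 = \left(- \frac{11126}{121} - \frac{5581}{8126}\right) - 12131 = - \frac{91085177}{983246} - 12131 = - \frac{12018842403}{983246}$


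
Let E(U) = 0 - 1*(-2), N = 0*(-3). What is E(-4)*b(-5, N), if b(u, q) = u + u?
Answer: -20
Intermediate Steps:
N = 0
b(u, q) = 2*u
E(U) = 2 (E(U) = 0 + 2 = 2)
E(-4)*b(-5, N) = 2*(2*(-5)) = 2*(-10) = -20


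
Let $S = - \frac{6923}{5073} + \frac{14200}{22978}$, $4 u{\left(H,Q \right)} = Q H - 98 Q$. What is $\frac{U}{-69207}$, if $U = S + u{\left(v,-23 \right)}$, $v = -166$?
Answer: $- \frac{88431131999}{4033639818279} \approx -0.021923$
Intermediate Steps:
$u{\left(H,Q \right)} = - \frac{49 Q}{2} + \frac{H Q}{4}$ ($u{\left(H,Q \right)} = \frac{Q H - 98 Q}{4} = \frac{H Q - 98 Q}{4} = \frac{- 98 Q + H Q}{4} = - \frac{49 Q}{2} + \frac{H Q}{4}$)
$S = - \frac{43520047}{58283697}$ ($S = \left(-6923\right) \frac{1}{5073} + 14200 \cdot \frac{1}{22978} = - \frac{6923}{5073} + \frac{7100}{11489} = - \frac{43520047}{58283697} \approx -0.74669$)
$U = \frac{88431131999}{58283697}$ ($U = - \frac{43520047}{58283697} + \frac{1}{4} \left(-23\right) \left(-98 - 166\right) = - \frac{43520047}{58283697} + \frac{1}{4} \left(-23\right) \left(-264\right) = - \frac{43520047}{58283697} + 1518 = \frac{88431131999}{58283697} \approx 1517.3$)
$\frac{U}{-69207} = \frac{88431131999}{58283697 \left(-69207\right)} = \frac{88431131999}{58283697} \left(- \frac{1}{69207}\right) = - \frac{88431131999}{4033639818279}$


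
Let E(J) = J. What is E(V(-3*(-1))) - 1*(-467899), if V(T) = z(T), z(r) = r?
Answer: 467902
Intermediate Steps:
V(T) = T
E(V(-3*(-1))) - 1*(-467899) = -3*(-1) - 1*(-467899) = 3 + 467899 = 467902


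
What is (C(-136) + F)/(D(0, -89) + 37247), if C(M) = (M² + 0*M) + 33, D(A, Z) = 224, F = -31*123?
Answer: 14716/37471 ≈ 0.39273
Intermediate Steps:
F = -3813
C(M) = 33 + M² (C(M) = (M² + 0) + 33 = M² + 33 = 33 + M²)
(C(-136) + F)/(D(0, -89) + 37247) = ((33 + (-136)²) - 3813)/(224 + 37247) = ((33 + 18496) - 3813)/37471 = (18529 - 3813)*(1/37471) = 14716*(1/37471) = 14716/37471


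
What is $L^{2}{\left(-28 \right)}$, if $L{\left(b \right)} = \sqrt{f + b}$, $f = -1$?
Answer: $-29$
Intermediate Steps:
$L{\left(b \right)} = \sqrt{-1 + b}$
$L^{2}{\left(-28 \right)} = \left(\sqrt{-1 - 28}\right)^{2} = \left(\sqrt{-29}\right)^{2} = \left(i \sqrt{29}\right)^{2} = -29$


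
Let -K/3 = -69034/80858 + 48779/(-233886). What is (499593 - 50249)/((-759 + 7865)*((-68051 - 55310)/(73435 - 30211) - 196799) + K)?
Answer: -2186360846071408896/6804516662233953420653 ≈ -0.00032131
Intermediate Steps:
K = 10045129253/3151925698 (K = -3*(-69034/80858 + 48779/(-233886)) = -3*(-69034*1/80858 + 48779*(-1/233886)) = -3*(-34517/40429 - 48779/233886) = -3*(-10045129253/9455777094) = 10045129253/3151925698 ≈ 3.1870)
(499593 - 50249)/((-759 + 7865)*((-68051 - 55310)/(73435 - 30211) - 196799) + K) = (499593 - 50249)/((-759 + 7865)*((-68051 - 55310)/(73435 - 30211) - 196799) + 10045129253/3151925698) = 449344/(7106*(-123361/43224 - 196799) + 10045129253/3151925698) = 449344/(7106*(-8506563337/43224) + 10045129253/3151925698) = 449344/(-30223819536361/21612 + 10045129253/3151925698) = 449344/(-47631616635637673944571/34059709092588) = 449344*(-34059709092588/47631616635637673944571) = -2186360846071408896/6804516662233953420653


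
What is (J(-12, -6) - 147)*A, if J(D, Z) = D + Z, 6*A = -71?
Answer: 3905/2 ≈ 1952.5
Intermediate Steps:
A = -71/6 (A = (⅙)*(-71) = -71/6 ≈ -11.833)
(J(-12, -6) - 147)*A = ((-12 - 6) - 147)*(-71/6) = (-18 - 147)*(-71/6) = -165*(-71/6) = 3905/2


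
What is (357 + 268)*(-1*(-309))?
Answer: 193125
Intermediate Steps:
(357 + 268)*(-1*(-309)) = 625*309 = 193125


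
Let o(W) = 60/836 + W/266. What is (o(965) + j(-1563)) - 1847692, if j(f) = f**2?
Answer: 1741791327/2926 ≈ 5.9528e+5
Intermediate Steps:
o(W) = 15/209 + W/266 (o(W) = 60*(1/836) + W*(1/266) = 15/209 + W/266)
(o(965) + j(-1563)) - 1847692 = ((15/209 + (1/266)*965) + (-1563)**2) - 1847692 = ((15/209 + 965/266) + 2442969) - 1847692 = (10825/2926 + 2442969) - 1847692 = 7148138119/2926 - 1847692 = 1741791327/2926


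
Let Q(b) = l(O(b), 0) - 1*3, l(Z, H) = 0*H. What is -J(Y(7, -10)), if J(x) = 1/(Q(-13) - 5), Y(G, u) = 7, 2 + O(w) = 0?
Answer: ⅛ ≈ 0.12500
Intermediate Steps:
O(w) = -2 (O(w) = -2 + 0 = -2)
l(Z, H) = 0
Q(b) = -3 (Q(b) = 0 - 1*3 = 0 - 3 = -3)
J(x) = -⅛ (J(x) = 1/(-3 - 5) = 1/(-8) = -⅛)
-J(Y(7, -10)) = -1*(-⅛) = ⅛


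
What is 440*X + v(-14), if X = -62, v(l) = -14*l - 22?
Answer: -27106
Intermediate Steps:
v(l) = -22 - 14*l
440*X + v(-14) = 440*(-62) + (-22 - 14*(-14)) = -27280 + (-22 + 196) = -27280 + 174 = -27106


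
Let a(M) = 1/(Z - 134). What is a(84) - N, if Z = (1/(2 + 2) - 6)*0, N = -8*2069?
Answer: 2217967/134 ≈ 16552.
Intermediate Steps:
N = -16552
Z = 0 (Z = (1/4 - 6)*0 = (¼ - 6)*0 = -23/4*0 = 0)
a(M) = -1/134 (a(M) = 1/(0 - 134) = 1/(-134) = -1/134)
a(84) - N = -1/134 - 1*(-16552) = -1/134 + 16552 = 2217967/134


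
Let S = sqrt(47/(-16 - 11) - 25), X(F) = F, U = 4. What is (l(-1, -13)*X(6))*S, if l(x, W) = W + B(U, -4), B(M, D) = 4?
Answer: -114*I*sqrt(6) ≈ -279.24*I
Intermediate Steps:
l(x, W) = 4 + W (l(x, W) = W + 4 = 4 + W)
S = 19*I*sqrt(6)/9 (S = sqrt(47/(-27) - 25) = sqrt(47*(-1/27) - 25) = sqrt(-47/27 - 25) = sqrt(-722/27) = 19*I*sqrt(6)/9 ≈ 5.1711*I)
(l(-1, -13)*X(6))*S = ((4 - 13)*6)*(19*I*sqrt(6)/9) = (-9*6)*(19*I*sqrt(6)/9) = -114*I*sqrt(6)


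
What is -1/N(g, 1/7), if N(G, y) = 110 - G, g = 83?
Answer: -1/27 ≈ -0.037037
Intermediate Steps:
-1/N(g, 1/7) = -1/(110 - 1*83) = -1/(110 - 83) = -1/27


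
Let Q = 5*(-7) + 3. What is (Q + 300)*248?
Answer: 66464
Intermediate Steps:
Q = -32 (Q = -35 + 3 = -32)
(Q + 300)*248 = (-32 + 300)*248 = 268*248 = 66464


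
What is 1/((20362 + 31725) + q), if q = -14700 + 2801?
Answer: 1/40188 ≈ 2.4883e-5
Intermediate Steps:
q = -11899
1/((20362 + 31725) + q) = 1/((20362 + 31725) - 11899) = 1/(52087 - 11899) = 1/40188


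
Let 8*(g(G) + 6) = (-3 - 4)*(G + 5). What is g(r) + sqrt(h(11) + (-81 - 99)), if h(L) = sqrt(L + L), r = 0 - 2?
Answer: -69/8 + I*sqrt(180 - sqrt(22)) ≈ -8.625 + 13.24*I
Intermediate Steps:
r = -2
h(L) = sqrt(2)*sqrt(L) (h(L) = sqrt(2*L) = sqrt(2)*sqrt(L))
g(G) = -83/8 - 7*G/8 (g(G) = -6 + ((-3 - 4)*(G + 5))/8 = -6 + (-7*(5 + G))/8 = -6 + (-35 - 7*G)/8 = -6 + (-35/8 - 7*G/8) = -83/8 - 7*G/8)
g(r) + sqrt(h(11) + (-81 - 99)) = (-83/8 - 7/8*(-2)) + sqrt(sqrt(2)*sqrt(11) + (-81 - 99)) = (-83/8 + 7/4) + sqrt(sqrt(22) - 180) = -69/8 + sqrt(-180 + sqrt(22))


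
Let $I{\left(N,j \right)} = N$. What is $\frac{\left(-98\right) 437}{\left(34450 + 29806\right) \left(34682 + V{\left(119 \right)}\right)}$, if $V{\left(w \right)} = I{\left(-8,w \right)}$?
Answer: $- \frac{21413}{1114006272} \approx -1.9222 \cdot 10^{-5}$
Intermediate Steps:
$V{\left(w \right)} = -8$
$\frac{\left(-98\right) 437}{\left(34450 + 29806\right) \left(34682 + V{\left(119 \right)}\right)} = \frac{\left(-98\right) 437}{\left(34450 + 29806\right) \left(34682 - 8\right)} = - \frac{42826}{64256 \cdot 34674} = - \frac{42826}{2228012544} = \left(-42826\right) \frac{1}{2228012544} = - \frac{21413}{1114006272}$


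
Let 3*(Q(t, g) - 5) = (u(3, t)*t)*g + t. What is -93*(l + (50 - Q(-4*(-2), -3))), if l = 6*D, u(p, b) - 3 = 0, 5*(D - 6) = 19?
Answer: -58187/5 ≈ -11637.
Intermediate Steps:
D = 49/5 (D = 6 + (⅕)*19 = 6 + 19/5 = 49/5 ≈ 9.8000)
u(p, b) = 3 (u(p, b) = 3 + 0 = 3)
Q(t, g) = 5 + t/3 + g*t (Q(t, g) = 5 + ((3*t)*g + t)/3 = 5 + (3*g*t + t)/3 = 5 + (t + 3*g*t)/3 = 5 + (t/3 + g*t) = 5 + t/3 + g*t)
l = 294/5 (l = 6*(49/5) = 294/5 ≈ 58.800)
-93*(l + (50 - Q(-4*(-2), -3))) = -93*(294/5 + (50 - (5 + (-4*(-2))/3 - (-12)*(-2)))) = -93*(294/5 + (50 - (5 + (⅓)*8 - 3*8))) = -93*(294/5 + (50 - (5 + 8/3 - 24))) = -93*(294/5 + (50 - 1*(-49/3))) = -93*(294/5 + (50 + 49/3)) = -93*(294/5 + 199/3) = -93*1877/15 = -58187/5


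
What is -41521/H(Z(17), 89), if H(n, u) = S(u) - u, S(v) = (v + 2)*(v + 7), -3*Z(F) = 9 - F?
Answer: -41521/8647 ≈ -4.8018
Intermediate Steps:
Z(F) = -3 + F/3 (Z(F) = -(9 - F)/3 = -3 + F/3)
S(v) = (2 + v)*(7 + v)
H(n, u) = 14 + u² + 8*u (H(n, u) = (14 + u² + 9*u) - u = 14 + u² + 8*u)
-41521/H(Z(17), 89) = -41521/(14 + 89² + 8*89) = -41521/(14 + 7921 + 712) = -41521/8647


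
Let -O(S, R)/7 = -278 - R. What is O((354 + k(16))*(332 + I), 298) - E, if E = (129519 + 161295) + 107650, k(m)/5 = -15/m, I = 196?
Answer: -394432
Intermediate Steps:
k(m) = -75/m (k(m) = 5*(-15/m) = -75/m)
O(S, R) = 1946 + 7*R (O(S, R) = -7*(-278 - R) = 1946 + 7*R)
E = 398464 (E = 290814 + 107650 = 398464)
O((354 + k(16))*(332 + I), 298) - E = (1946 + 7*298) - 1*398464 = (1946 + 2086) - 398464 = 4032 - 398464 = -394432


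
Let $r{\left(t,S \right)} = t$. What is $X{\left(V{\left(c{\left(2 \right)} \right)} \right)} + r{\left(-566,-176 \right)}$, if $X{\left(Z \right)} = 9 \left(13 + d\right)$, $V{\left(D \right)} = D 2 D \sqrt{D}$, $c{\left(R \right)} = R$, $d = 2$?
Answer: $-431$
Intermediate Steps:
$V{\left(D \right)} = 2 D^{\frac{5}{2}}$ ($V{\left(D \right)} = 2 D D \sqrt{D} = 2 D^{2} \sqrt{D} = 2 D^{\frac{5}{2}}$)
$X{\left(Z \right)} = 135$ ($X{\left(Z \right)} = 9 \left(13 + 2\right) = 9 \cdot 15 = 135$)
$X{\left(V{\left(c{\left(2 \right)} \right)} \right)} + r{\left(-566,-176 \right)} = 135 - 566 = -431$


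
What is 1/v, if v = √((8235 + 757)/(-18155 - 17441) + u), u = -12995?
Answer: -I*√259290163/1835631 ≈ -0.0087722*I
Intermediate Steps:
v = 63*I*√259290163/8899 (v = √((8235 + 757)/(-18155 - 17441) - 12995) = √(8992/(-35596) - 12995) = √(8992*(-1/35596) - 12995) = √(-2248/8899 - 12995) = √(-115644753/8899) = 63*I*√259290163/8899 ≈ 114.0*I)
1/v = 1/(63*I*√259290163/8899) = -I*√259290163/1835631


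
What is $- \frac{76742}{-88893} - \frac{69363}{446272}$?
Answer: $\frac{76517495}{108093888} \approx 0.70788$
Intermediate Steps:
$- \frac{76742}{-88893} - \frac{69363}{446272} = \left(-76742\right) \left(- \frac{1}{88893}\right) - \frac{189}{1216} = \frac{76742}{88893} - \frac{189}{1216} = \frac{76517495}{108093888}$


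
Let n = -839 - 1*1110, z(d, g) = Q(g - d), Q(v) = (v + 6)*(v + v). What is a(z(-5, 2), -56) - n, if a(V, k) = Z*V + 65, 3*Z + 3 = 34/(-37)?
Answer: 197164/111 ≈ 1776.3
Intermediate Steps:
Z = -145/111 (Z = -1 + (34/(-37))/3 = -1 + (34*(-1/37))/3 = -1 + (⅓)*(-34/37) = -1 - 34/111 = -145/111 ≈ -1.3063)
Q(v) = 2*v*(6 + v) (Q(v) = (6 + v)*(2*v) = 2*v*(6 + v))
z(d, g) = 2*(g - d)*(6 + g - d) (z(d, g) = 2*(g - d)*(6 + (g - d)) = 2*(g - d)*(6 + g - d))
a(V, k) = 65 - 145*V/111 (a(V, k) = -145*V/111 + 65 = 65 - 145*V/111)
n = -1949 (n = -839 - 1110 = -1949)
a(z(-5, 2), -56) - n = (65 - (-290)*(-5 - 1*2)*(6 + 2 - 1*(-5))/111) - 1*(-1949) = (65 - (-290)*(-5 - 2)*(6 + 2 + 5)/111) + 1949 = (65 - (-290)*(-7)*13/111) + 1949 = (65 - 145/111*182) + 1949 = (65 - 26390/111) + 1949 = -19175/111 + 1949 = 197164/111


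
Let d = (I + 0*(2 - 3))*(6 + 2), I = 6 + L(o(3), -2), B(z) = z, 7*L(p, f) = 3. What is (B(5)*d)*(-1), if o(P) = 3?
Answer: -1800/7 ≈ -257.14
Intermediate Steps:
L(p, f) = 3/7 (L(p, f) = (⅐)*3 = 3/7)
I = 45/7 (I = 6 + 3/7 = 45/7 ≈ 6.4286)
d = 360/7 (d = (45/7 + 0*(2 - 3))*(6 + 2) = (45/7 + 0*(-1))*8 = (45/7 + 0)*8 = (45/7)*8 = 360/7 ≈ 51.429)
(B(5)*d)*(-1) = (5*(360/7))*(-1) = (1800/7)*(-1) = -1800/7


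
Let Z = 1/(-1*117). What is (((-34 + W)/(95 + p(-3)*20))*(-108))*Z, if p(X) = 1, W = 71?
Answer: 444/1495 ≈ 0.29699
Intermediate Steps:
Z = -1/117 (Z = 1/(-117) = -1/117 ≈ -0.0085470)
(((-34 + W)/(95 + p(-3)*20))*(-108))*Z = (((-34 + 71)/(95 + 1*20))*(-108))*(-1/117) = ((37/(95 + 20))*(-108))*(-1/117) = ((37/115)*(-108))*(-1/117) = -3996/115*(-1/117) = 444/1495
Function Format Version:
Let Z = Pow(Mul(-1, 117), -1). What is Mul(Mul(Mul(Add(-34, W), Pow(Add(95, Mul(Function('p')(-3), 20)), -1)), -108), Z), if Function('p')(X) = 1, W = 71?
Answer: Rational(444, 1495) ≈ 0.29699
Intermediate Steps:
Z = Rational(-1, 117) (Z = Pow(-117, -1) = Rational(-1, 117) ≈ -0.0085470)
Mul(Mul(Mul(Add(-34, W), Pow(Add(95, Mul(Function('p')(-3), 20)), -1)), -108), Z) = Mul(Mul(Mul(Add(-34, 71), Pow(Add(95, Mul(1, 20)), -1)), -108), Rational(-1, 117)) = Mul(Mul(Mul(37, Pow(Add(95, 20), -1)), -108), Rational(-1, 117)) = Mul(Mul(Mul(37, Pow(115, -1)), -108), Rational(-1, 117)) = Mul(Mul(Mul(37, Rational(1, 115)), -108), Rational(-1, 117)) = Mul(Mul(Rational(37, 115), -108), Rational(-1, 117)) = Mul(Rational(-3996, 115), Rational(-1, 117)) = Rational(444, 1495)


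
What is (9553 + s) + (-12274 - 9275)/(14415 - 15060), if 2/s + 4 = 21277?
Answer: 43845312724/4573695 ≈ 9586.4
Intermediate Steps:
s = 2/21273 (s = 2/(-4 + 21277) = 2/21273 ≈ 9.4016e-5)
(9553 + s) + (-12274 - 9275)/(14415 - 15060) = (9553 + 2/21273) + (-12274 - 9275)/(14415 - 15060) = 203220971/21273 - 21549/(-645) = 203220971/21273 - 21549*(-1/645) = 203220971/21273 + 7183/215 = 43845312724/4573695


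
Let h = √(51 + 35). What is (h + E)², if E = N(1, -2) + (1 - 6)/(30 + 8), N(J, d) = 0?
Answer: 124209/1444 - 5*√86/19 ≈ 83.577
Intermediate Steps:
h = √86 ≈ 9.2736
E = -5/38 (E = 0 + (1 - 6)/(30 + 8) = 0 - 5/38 = -5/38 ≈ -0.13158)
(h + E)² = (√86 - 5/38)² = (-5/38 + √86)²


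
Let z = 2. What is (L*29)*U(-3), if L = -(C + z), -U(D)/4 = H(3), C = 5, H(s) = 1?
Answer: 812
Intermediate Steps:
U(D) = -4 (U(D) = -4*1 = -4)
L = -7 (L = -(5 + 2) = -1*7 = -7)
(L*29)*U(-3) = -7*29*(-4) = -203*(-4) = 812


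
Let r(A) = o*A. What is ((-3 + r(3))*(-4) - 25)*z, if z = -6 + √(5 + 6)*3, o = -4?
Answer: -210 + 105*√11 ≈ 138.25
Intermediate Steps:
z = -6 + 3*√11 (z = -6 + √11*3 = -6 + 3*√11 ≈ 3.9499)
r(A) = -4*A
((-3 + r(3))*(-4) - 25)*z = ((-3 - 4*3)*(-4) - 25)*(-6 + 3*√11) = ((-3 - 12)*(-4) - 25)*(-6 + 3*√11) = (-15*(-4) - 25)*(-6 + 3*√11) = (60 - 25)*(-6 + 3*√11) = 35*(-6 + 3*√11) = -210 + 105*√11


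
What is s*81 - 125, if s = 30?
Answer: 2305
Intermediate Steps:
s*81 - 125 = 30*81 - 125 = 2430 - 125 = 2305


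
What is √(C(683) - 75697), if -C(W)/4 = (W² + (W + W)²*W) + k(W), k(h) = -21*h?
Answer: I*√5099676073 ≈ 71412.0*I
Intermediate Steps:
C(W) = -16*W³ - 4*W² + 84*W (C(W) = -4*((W² + (W + W)²*W) - 21*W) = -4*((W² + (2*W)²*W) - 21*W) = -4*((W² + (4*W²)*W) - 21*W) = -4*((W² + 4*W³) - 21*W) = -4*(W² - 21*W + 4*W³) = -16*W³ - 4*W² + 84*W)
√(C(683) - 75697) = √(4*683*(21 - 1*683 - 4*683²) - 75697) = √(4*683*(21 - 683 - 4*466489) - 75697) = √(4*683*(21 - 683 - 1865956) - 75697) = √(4*683*(-1866618) - 75697) = √(-5099600376 - 75697) = √(-5099676073) = I*√5099676073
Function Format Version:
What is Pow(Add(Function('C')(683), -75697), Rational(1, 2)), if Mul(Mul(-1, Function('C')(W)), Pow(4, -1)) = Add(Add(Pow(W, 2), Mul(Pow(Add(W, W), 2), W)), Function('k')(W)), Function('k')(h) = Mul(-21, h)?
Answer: Mul(I, Pow(5099676073, Rational(1, 2))) ≈ Mul(71412., I)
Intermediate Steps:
Function('C')(W) = Add(Mul(-16, Pow(W, 3)), Mul(-4, Pow(W, 2)), Mul(84, W)) (Function('C')(W) = Mul(-4, Add(Add(Pow(W, 2), Mul(Pow(Add(W, W), 2), W)), Mul(-21, W))) = Mul(-4, Add(Add(Pow(W, 2), Mul(Pow(Mul(2, W), 2), W)), Mul(-21, W))) = Mul(-4, Add(Add(Pow(W, 2), Mul(Mul(4, Pow(W, 2)), W)), Mul(-21, W))) = Mul(-4, Add(Add(Pow(W, 2), Mul(4, Pow(W, 3))), Mul(-21, W))) = Mul(-4, Add(Pow(W, 2), Mul(-21, W), Mul(4, Pow(W, 3)))) = Add(Mul(-16, Pow(W, 3)), Mul(-4, Pow(W, 2)), Mul(84, W)))
Pow(Add(Function('C')(683), -75697), Rational(1, 2)) = Pow(Add(Mul(4, 683, Add(21, Mul(-1, 683), Mul(-4, Pow(683, 2)))), -75697), Rational(1, 2)) = Pow(Add(Mul(4, 683, Add(21, -683, Mul(-4, 466489))), -75697), Rational(1, 2)) = Pow(Add(Mul(4, 683, Add(21, -683, -1865956)), -75697), Rational(1, 2)) = Pow(Add(Mul(4, 683, -1866618), -75697), Rational(1, 2)) = Pow(Add(-5099600376, -75697), Rational(1, 2)) = Pow(-5099676073, Rational(1, 2)) = Mul(I, Pow(5099676073, Rational(1, 2)))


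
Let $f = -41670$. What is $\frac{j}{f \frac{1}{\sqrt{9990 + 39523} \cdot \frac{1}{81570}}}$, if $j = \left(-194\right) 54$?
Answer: $\frac{97 \sqrt{49513}}{31472425} \approx 0.00068581$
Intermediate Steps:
$j = -10476$
$\frac{j}{f \frac{1}{\sqrt{9990 + 39523} \cdot \frac{1}{81570}}} = - \frac{10476}{\left(-41670\right) \frac{1}{\sqrt{9990 + 39523} \cdot \frac{1}{81570}}} = - \frac{10476}{\left(-41670\right) \frac{1}{\sqrt{49513} \cdot \frac{1}{81570}}} = - \frac{10476}{\left(-41670\right) \frac{1}{\frac{1}{81570} \sqrt{49513}}} = - \frac{10476}{\left(-41670\right) \frac{81570 \sqrt{49513}}{49513}} = - \frac{10476}{\left(- \frac{3399021900}{49513}\right) \sqrt{49513}} = - 10476 \left(- \frac{\sqrt{49513}}{3399021900}\right) = \frac{97 \sqrt{49513}}{31472425}$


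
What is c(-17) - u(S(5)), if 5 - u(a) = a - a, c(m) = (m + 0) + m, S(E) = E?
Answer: -39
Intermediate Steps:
c(m) = 2*m (c(m) = m + m = 2*m)
u(a) = 5 (u(a) = 5 - (a - a) = 5 - 1*0 = 5 + 0 = 5)
c(-17) - u(S(5)) = 2*(-17) - 1*5 = -34 - 5 = -39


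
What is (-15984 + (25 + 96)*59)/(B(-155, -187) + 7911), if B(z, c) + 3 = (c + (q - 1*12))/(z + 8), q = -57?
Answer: -1300215/1162732 ≈ -1.1182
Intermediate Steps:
B(z, c) = -3 + (-69 + c)/(8 + z) (B(z, c) = -3 + (c + (-57 - 1*12))/(z + 8) = -3 + (c + (-57 - 12))/(8 + z) = -3 + (c - 69)/(8 + z) = -3 + (-69 + c)/(8 + z))
(-15984 + (25 + 96)*59)/(B(-155, -187) + 7911) = (-15984 + (25 + 96)*59)/((-93 - 187 - 3*(-155))/(8 - 155) + 7911) = (-15984 + 121*59)/((-93 - 187 + 465)/(-147) + 7911) = (-15984 + 7139)/(-1/147*185 + 7911) = -8845/(-185/147 + 7911) = -8845/1162732/147 = -8845*147/1162732 = -1300215/1162732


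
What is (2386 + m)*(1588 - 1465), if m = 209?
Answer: 319185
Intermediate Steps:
(2386 + m)*(1588 - 1465) = (2386 + 209)*(1588 - 1465) = 2595*123 = 319185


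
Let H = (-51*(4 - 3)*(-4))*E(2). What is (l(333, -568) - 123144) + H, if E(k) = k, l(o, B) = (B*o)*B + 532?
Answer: 107311588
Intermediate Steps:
l(o, B) = 532 + o*B² (l(o, B) = o*B² + 532 = 532 + o*B²)
H = 408 (H = -51*(4 - 3)*(-4)*2 = -51*(-4)*2 = 204*2 = 408)
(l(333, -568) - 123144) + H = ((532 + 333*(-568)²) - 123144) + 408 = ((532 + 333*322624) - 123144) + 408 = ((532 + 107433792) - 123144) + 408 = (107434324 - 123144) + 408 = 107311180 + 408 = 107311588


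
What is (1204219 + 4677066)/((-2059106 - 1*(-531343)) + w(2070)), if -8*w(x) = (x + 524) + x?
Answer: -82835/21526 ≈ -3.8481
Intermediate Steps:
w(x) = -131/2 - x/4 (w(x) = -((x + 524) + x)/8 = -((524 + x) + x)/8 = -(524 + 2*x)/8 = -131/2 - x/4)
(1204219 + 4677066)/((-2059106 - 1*(-531343)) + w(2070)) = (1204219 + 4677066)/((-2059106 - 1*(-531343)) + (-131/2 - 1/4*2070)) = 5881285/((-2059106 + 531343) + (-131/2 - 1035/2)) = 5881285/(-1527763 - 583) = 5881285/(-1528346) = 5881285*(-1/1528346) = -82835/21526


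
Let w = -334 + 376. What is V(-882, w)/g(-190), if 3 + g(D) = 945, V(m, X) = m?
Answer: -147/157 ≈ -0.93631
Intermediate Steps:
w = 42
g(D) = 942 (g(D) = -3 + 945 = 942)
V(-882, w)/g(-190) = -882/942 = -882*1/942 = -147/157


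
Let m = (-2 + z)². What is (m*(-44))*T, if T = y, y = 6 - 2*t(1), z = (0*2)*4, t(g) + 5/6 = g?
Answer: -2992/3 ≈ -997.33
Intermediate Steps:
t(g) = -⅚ + g
z = 0 (z = 0*4 = 0)
y = 17/3 (y = 6 - 2*(-⅚ + 1) = 6 - 2*⅙ = 6 - ⅓ = 17/3 ≈ 5.6667)
T = 17/3 ≈ 5.6667
m = 4 (m = (-2 + 0)² = (-2)² = 4)
(m*(-44))*T = (4*(-44))*(17/3) = -176*17/3 = -2992/3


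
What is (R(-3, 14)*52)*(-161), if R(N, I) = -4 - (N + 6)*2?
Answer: 83720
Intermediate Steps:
R(N, I) = -16 - 2*N (R(N, I) = -4 - (6 + N)*2 = -4 - (12 + 2*N) = -4 + (-12 - 2*N) = -16 - 2*N)
(R(-3, 14)*52)*(-161) = ((-16 - 2*(-3))*52)*(-161) = ((-16 + 6)*52)*(-161) = -10*52*(-161) = -520*(-161) = 83720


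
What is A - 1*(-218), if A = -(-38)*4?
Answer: 370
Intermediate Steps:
A = 152 (A = -38*(-4) = 152)
A - 1*(-218) = 152 - 1*(-218) = 152 + 218 = 370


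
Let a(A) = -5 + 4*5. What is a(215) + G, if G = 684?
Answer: 699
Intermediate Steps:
a(A) = 15 (a(A) = -5 + 20 = 15)
a(215) + G = 15 + 684 = 699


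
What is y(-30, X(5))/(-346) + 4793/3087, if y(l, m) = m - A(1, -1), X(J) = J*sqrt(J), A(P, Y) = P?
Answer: 1661465/1068102 - 5*sqrt(5)/346 ≈ 1.5232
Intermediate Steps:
X(J) = J**(3/2)
y(l, m) = -1 + m (y(l, m) = m - 1*1 = m - 1 = -1 + m)
y(-30, X(5))/(-346) + 4793/3087 = (-1 + 5**(3/2))/(-346) + 4793/3087 = (-1 + 5*sqrt(5))*(-1/346) + 4793*(1/3087) = (1/346 - 5*sqrt(5)/346) + 4793/3087 = 1661465/1068102 - 5*sqrt(5)/346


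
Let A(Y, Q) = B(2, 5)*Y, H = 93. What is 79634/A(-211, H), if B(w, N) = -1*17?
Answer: 79634/3587 ≈ 22.201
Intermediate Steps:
B(w, N) = -17
A(Y, Q) = -17*Y
79634/A(-211, H) = 79634/((-17*(-211))) = 79634/3587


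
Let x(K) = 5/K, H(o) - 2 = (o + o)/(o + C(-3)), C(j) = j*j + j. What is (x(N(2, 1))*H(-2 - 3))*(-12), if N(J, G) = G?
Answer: 480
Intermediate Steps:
C(j) = j + j² (C(j) = j² + j = j + j²)
H(o) = 2 + 2*o/(6 + o) (H(o) = 2 + (o + o)/(o - 3*(1 - 3)) = 2 + (2*o)/(o - 3*(-2)) = 2 + (2*o)/(o + 6) = 2 + (2*o)/(6 + o) = 2 + 2*o/(6 + o))
(x(N(2, 1))*H(-2 - 3))*(-12) = ((5/1)*(4*(3 + (-2 - 3))/(6 + (-2 - 3))))*(-12) = ((5*1)*(4*(3 - 5)/(6 - 5)))*(-12) = (5*(4*(-2)/1))*(-12) = (5*(4*1*(-2)))*(-12) = (5*(-8))*(-12) = -40*(-12) = 480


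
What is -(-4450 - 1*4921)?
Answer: 9371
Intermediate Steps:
-(-4450 - 1*4921) = -(-4450 - 4921) = -1*(-9371) = 9371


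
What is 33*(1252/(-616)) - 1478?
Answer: -21631/14 ≈ -1545.1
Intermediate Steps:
33*(1252/(-616)) - 1478 = 33*(1252*(-1/616)) - 1478 = 33*(-313/154) - 1478 = -939/14 - 1478 = -21631/14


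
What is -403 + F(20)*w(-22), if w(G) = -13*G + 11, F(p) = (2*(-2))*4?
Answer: -5155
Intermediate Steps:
F(p) = -16 (F(p) = -4*4 = -16)
w(G) = 11 - 13*G
-403 + F(20)*w(-22) = -403 - 16*(11 - 13*(-22)) = -403 - 16*(11 + 286) = -403 - 16*297 = -403 - 4752 = -5155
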